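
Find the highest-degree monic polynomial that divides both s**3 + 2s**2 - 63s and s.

s

Apply the Euclidean algorithm:
  s**3 + 2s**2 - 63s = (s**2 + 2s - 63)(s) + (0)
The last nonzero remainder s is already monic.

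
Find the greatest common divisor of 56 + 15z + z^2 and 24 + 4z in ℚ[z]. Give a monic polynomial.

1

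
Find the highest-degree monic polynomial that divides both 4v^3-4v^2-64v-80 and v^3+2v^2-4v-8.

v^2+4v+4

Repeated division with remainder:
  4v^3-4v^2-64v-80 = (4)(v^3+2v^2-4v-8) + (-12v^2-48v-48)
  v^3+2v^2-4v-8 = (-(1/12)v+1/6)(-12v^2-48v-48) + (0)
Last nonzero remainder: -12v^2-48v-48. Dividing through by -12 gives the monic gcd v^2+4v+4.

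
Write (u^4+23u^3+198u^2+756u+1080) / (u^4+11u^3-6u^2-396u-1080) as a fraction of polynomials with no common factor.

(u+6)/(u-6)

Euclidean algorithm in ℚ[u]:
  u^4+23u^3+198u^2+756u+1080 = (u^4+11u^3-6u^2-396u-1080) + (12u^3+204u^2+1152u+2160)
  u^4+11u^3-6u^2-396u-1080 = ((1/12)u-1/2)(12u^3+204u^2+1152u+2160) + (0)
Last nonzero remainder: 12u^3+204u^2+1152u+2160. Dividing through by 12 gives the monic gcd u^3+17u^2+96u+180.
Cancel u^3+17u^2+96u+180 from numerator and denominator to get the reduced form.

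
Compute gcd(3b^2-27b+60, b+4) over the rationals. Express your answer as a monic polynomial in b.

1

Apply the Euclidean algorithm:
  3b^2-27b+60 = (3b-39)(b+4) + (216)
  b+4 = ((1/216)b+1/54)(216) + (0)
The last nonzero remainder is the constant 216, so the polynomials are coprime and gcd = 1.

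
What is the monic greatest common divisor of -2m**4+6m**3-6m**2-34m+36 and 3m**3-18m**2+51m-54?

Apply the Euclidean algorithm:
  -2m**4+6m**3-6m**2-34m+36 = (-(2/3)m-2)(3m**3-18m**2+51m-54) + (-8m**2+32m-72)
  3m**3-18m**2+51m-54 = (-(3/8)m+3/4)(-8m**2+32m-72) + (0)
Last nonzero remainder: -8m**2+32m-72. Dividing through by -8 gives the monic gcd m**2-4m+9.

m**2-4m+9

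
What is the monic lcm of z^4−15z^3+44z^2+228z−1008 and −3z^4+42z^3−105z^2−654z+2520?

Apply the Euclidean algorithm:
  z^4−15z^3+44z^2+228z−1008 = (−1/3)(−3z^4+42z^3−105z^2−654z+2520) + (−z^3+9z^2+10z−168)
  −3z^4+42z^3−105z^2−654z+2520 = (3z−15)(−z^3+9z^2+10z−168) + (0)
Last nonzero remainder: −z^3+9z^2+10z−168. Dividing through by −1 gives the monic gcd z^3−9z^2−10z+168.
Then lcm(f, g) = f·g / gcd(f, g); expanding and making the result monic gives the answer.

z^5−20z^4+119z^3+8z^2−2148z+5040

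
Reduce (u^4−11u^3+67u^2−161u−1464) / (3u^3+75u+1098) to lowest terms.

Repeated division with remainder:
  u^4−11u^3+67u^2−161u−1464 = ((1/3)u−11/3)(3u^3+75u+1098) + (42u^2−252u+2562)
  3u^3+75u+1098 = ((1/14)u+3/7)(42u^2−252u+2562) + (0)
Last nonzero remainder: 42u^2−252u+2562. Dividing through by 42 gives the monic gcd u^2−6u+61.
Cancel u^2−6u+61 from numerator and denominator to get the reduced form.

(u^2−5u−24)/(3u+18)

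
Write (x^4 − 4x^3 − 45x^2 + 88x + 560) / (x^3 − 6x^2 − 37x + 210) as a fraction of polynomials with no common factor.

(x^2 + 8x + 16)/(x + 6)

Repeated division with remainder:
  x^4 − 4x^3 − 45x^2 + 88x + 560 = (x + 2)(x^3 − 6x^2 − 37x + 210) + (4x^2 − 48x + 140)
  x^3 − 6x^2 − 37x + 210 = ((1/4)x + 3/2)(4x^2 − 48x + 140) + (0)
Last nonzero remainder: 4x^2 − 48x + 140. Dividing through by 4 gives the monic gcd x^2 − 12x + 35.
Cancel x^2 − 12x + 35 from numerator and denominator to get the reduced form.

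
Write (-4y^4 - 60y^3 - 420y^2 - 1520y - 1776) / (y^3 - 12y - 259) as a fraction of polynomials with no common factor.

Repeated division with remainder:
  -4y^4 - 60y^3 - 420y^2 - 1520y - 1776 = (-4y - 60)(y^3 - 12y - 259) + (-468y^2 - 3276y - 17316)
  y^3 - 12y - 259 = (-(1/468)y + 7/468)(-468y^2 - 3276y - 17316) + (0)
Last nonzero remainder: -468y^2 - 3276y - 17316. Dividing through by -468 gives the monic gcd y^2 + 7y + 37.
Cancel y^2 + 7y + 37 from numerator and denominator to get the reduced form.

(-4y^2 - 32y - 48)/(y - 7)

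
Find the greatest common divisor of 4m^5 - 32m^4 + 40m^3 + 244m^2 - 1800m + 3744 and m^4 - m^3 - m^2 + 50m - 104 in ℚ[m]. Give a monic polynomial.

m^3 + m^2 + m + 52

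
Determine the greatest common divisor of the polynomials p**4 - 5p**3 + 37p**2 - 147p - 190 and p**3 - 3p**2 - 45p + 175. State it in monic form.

Repeated division with remainder:
  p**4 - 5p**3 + 37p**2 - 147p - 190 = (p - 2)(p**3 - 3p**2 - 45p + 175) + (76p**2 - 412p + 160)
  p**3 - 3p**2 - 45p + 175 = ((1/76)p + 23/722)(76p**2 - 412p + 160) + (-(12267/361)p + 61335/361)
  76p**2 - 412p + 160 = (-(27436/12267)p + 11552/12267)(-(12267/361)p + 61335/361) + (0)
Last nonzero remainder: -(12267/361)p + 61335/361. Dividing through by -12267/361 gives the monic gcd p - 5.

p - 5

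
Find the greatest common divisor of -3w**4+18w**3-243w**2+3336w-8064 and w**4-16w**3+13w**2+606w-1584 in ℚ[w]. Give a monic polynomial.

Euclidean algorithm in ℚ[w]:
  -3w**4+18w**3-243w**2+3336w-8064 = (-3)(w**4-16w**3+13w**2+606w-1584) + (-30w**3-204w**2+5154w-12816)
  w**4-16w**3+13w**2+606w-1584 = (-(1/30)w+19/25)(-30w**3-204w**2+5154w-12816) + ((8496/25)w**2-(93456/25)w+203904/25)
  -30w**3-204w**2+5154w-12816 = (-(125/1416)w-2225/1416)((8496/25)w**2-(93456/25)w+203904/25) + (0)
Last nonzero remainder: (8496/25)w**2-(93456/25)w+203904/25. Dividing through by 8496/25 gives the monic gcd w**2-11w+24.

w**2-11w+24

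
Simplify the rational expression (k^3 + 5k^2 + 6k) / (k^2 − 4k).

By polynomial division,
  k^3 + 5k^2 + 6k = (k + 9)(k^2 − 4k) + (42k)
  k^2 − 4k = ((1/42)k − 2/21)(42k) + (0)
Last nonzero remainder: 42k. Dividing through by 42 gives the monic gcd k.
Cancel k from numerator and denominator to get the reduced form.

(k^2 + 5k + 6)/(k − 4)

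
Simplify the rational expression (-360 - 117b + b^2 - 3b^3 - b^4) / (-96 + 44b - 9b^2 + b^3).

(-15 - 8b - b^2)/(-4 + b)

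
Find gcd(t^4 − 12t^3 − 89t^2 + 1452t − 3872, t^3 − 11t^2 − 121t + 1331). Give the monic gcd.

t^2 − 121

Apply the Euclidean algorithm:
  t^4 − 12t^3 − 89t^2 + 1452t − 3872 = (t − 1)(t^3 − 11t^2 − 121t + 1331) + (21t^2 − 2541)
  t^3 − 11t^2 − 121t + 1331 = ((1/21)t − 11/21)(21t^2 − 2541) + (0)
Last nonzero remainder: 21t^2 − 2541. Dividing through by 21 gives the monic gcd t^2 − 121.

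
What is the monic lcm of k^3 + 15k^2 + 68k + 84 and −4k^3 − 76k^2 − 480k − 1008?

By polynomial division,
  k^3 + 15k^2 + 68k + 84 = (−1/4)(−4k^3 − 76k^2 − 480k − 1008) + (−4k^2 − 52k − 168)
  −4k^3 − 76k^2 − 480k − 1008 = (k + 6)(−4k^2 − 52k − 168) + (0)
Last nonzero remainder: −4k^2 − 52k − 168. Dividing through by −4 gives the monic gcd k^2 + 13k + 42.
Then lcm(f, g) = f·g / gcd(f, g); expanding and making the result monic gives the answer.

k^4 + 21k^3 + 158k^2 + 492k + 504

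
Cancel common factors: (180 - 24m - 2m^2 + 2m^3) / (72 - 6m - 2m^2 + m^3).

(10 + 2m)/(4 + m)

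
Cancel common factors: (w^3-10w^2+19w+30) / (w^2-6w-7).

(w^2-11w+30)/(w-7)

Euclidean algorithm in ℚ[w]:
  w^3-10w^2+19w+30 = (w-4)(w^2-6w-7) + (2w+2)
  w^2-6w-7 = ((1/2)w-7/2)(2w+2) + (0)
Last nonzero remainder: 2w+2. Dividing through by 2 gives the monic gcd w+1.
Cancel w+1 from numerator and denominator to get the reduced form.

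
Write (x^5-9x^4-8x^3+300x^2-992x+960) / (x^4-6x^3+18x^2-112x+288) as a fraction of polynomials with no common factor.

(x^3-x^2-32x+60)/(x^2+2x+18)

By polynomial division,
  x^5-9x^4-8x^3+300x^2-992x+960 = (x-3)(x^4-6x^3+18x^2-112x+288) + (-44x^3+466x^2-1616x+1824)
  x^4-6x^3+18x^2-112x+288 = (-(1/44)x-101/968)(-44x^3+466x^2-1616x+1824) + ((14469/484)x^2-(28938/121)x+57876/121)
  -44x^3+466x^2-1616x+1824 = (-(21296/14469)x+18392/4823)((14469/484)x^2-(28938/121)x+57876/121) + (0)
Last nonzero remainder: (14469/484)x^2-(28938/121)x+57876/121. Dividing through by 14469/484 gives the monic gcd x^2-8x+16.
Cancel x^2-8x+16 from numerator and denominator to get the reduced form.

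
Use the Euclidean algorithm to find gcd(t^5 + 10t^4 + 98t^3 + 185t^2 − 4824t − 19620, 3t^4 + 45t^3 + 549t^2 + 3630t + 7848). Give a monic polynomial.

t^3 + 11t^2 + 139t + 654

Repeated division with remainder:
  t^5 + 10t^4 + 98t^3 + 185t^2 − 4824t − 19620 = ((1/3)t − 5/3)(3t^4 + 45t^3 + 549t^2 + 3630t + 7848) + (−10t^3 − 110t^2 − 1390t − 6540)
  3t^4 + 45t^3 + 549t^2 + 3630t + 7848 = (−(3/10)t − 6/5)(−10t^3 − 110t^2 − 1390t − 6540) + (0)
Last nonzero remainder: −10t^3 − 110t^2 − 1390t − 6540. Dividing through by −10 gives the monic gcd t^3 + 11t^2 + 139t + 654.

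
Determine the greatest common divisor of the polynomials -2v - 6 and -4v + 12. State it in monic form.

By polynomial division,
  -2v - 6 = (1/2)(-4v + 12) + (-12)
  -4v + 12 = ((1/3)v - 1)(-12) + (0)
The last nonzero remainder is the constant -12, so the polynomials are coprime and gcd = 1.

1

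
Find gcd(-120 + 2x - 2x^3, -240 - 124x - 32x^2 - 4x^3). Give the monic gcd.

4 + x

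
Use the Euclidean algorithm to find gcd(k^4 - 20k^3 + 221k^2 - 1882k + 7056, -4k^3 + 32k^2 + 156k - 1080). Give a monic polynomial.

k - 9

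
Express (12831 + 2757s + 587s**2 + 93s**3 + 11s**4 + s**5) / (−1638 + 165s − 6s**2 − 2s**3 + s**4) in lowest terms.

Apply the Euclidean algorithm:
  s**5 + 11s**4 + 93s**3 + 587s**2 + 2757s + 12831 = (s + 13)(s**4 − 2s**3 − 6s**2 + 165s − 1638) + (125s**3 + 500s**2 + 2250s + 34125)
  s**4 − 2s**3 − 6s**2 + 165s − 1638 = ((1/125)s − 6/125)(125s**3 + 500s**2 + 2250s + 34125) + (0)
Last nonzero remainder: 125s**3 + 500s**2 + 2250s + 34125. Dividing through by 125 gives the monic gcd s**3 + 4s**2 + 18s + 273.
Cancel s**3 + 4s**2 + 18s + 273 from numerator and denominator to get the reduced form.

(47 + 7s + s**2)/(−6 + s)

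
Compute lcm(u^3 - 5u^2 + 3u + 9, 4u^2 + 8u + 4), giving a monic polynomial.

u^4 - 4u^3 - 2u^2 + 12u + 9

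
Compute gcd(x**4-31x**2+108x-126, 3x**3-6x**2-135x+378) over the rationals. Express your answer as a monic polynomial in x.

x**2+4x-21

Euclidean algorithm in ℚ[x]:
  x**4-31x**2+108x-126 = ((1/3)x+2/3)(3x**3-6x**2-135x+378) + (18x**2+72x-378)
  3x**3-6x**2-135x+378 = ((1/6)x-1)(18x**2+72x-378) + (0)
Last nonzero remainder: 18x**2+72x-378. Dividing through by 18 gives the monic gcd x**2+4x-21.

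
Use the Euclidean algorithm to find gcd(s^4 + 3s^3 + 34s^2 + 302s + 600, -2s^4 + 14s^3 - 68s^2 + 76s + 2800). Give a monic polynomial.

s^3 + 34s + 200

By polynomial division,
  s^4 + 3s^3 + 34s^2 + 302s + 600 = (-1/2)(-2s^4 + 14s^3 - 68s^2 + 76s + 2800) + (10s^3 + 340s + 2000)
  -2s^4 + 14s^3 - 68s^2 + 76s + 2800 = (-(1/5)s + 7/5)(10s^3 + 340s + 2000) + (0)
Last nonzero remainder: 10s^3 + 340s + 2000. Dividing through by 10 gives the monic gcd s^3 + 34s + 200.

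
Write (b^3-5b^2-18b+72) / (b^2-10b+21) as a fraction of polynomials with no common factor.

(b^2-2b-24)/(b-7)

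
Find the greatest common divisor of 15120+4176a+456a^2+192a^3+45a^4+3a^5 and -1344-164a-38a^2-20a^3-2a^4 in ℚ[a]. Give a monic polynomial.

42+13a+a^2

Repeated division with remainder:
  3a^5+45a^4+192a^3+456a^2+4176a+15120 = (-(3/2)a-15/2)(-2a^4-20a^3-38a^2-164a-1344) + (-15a^3-75a^2+930a+5040)
  -2a^4-20a^3-38a^2-164a-1344 = ((2/15)a+2/3)(-15a^3-75a^2+930a+5040) + (-112a^2-1456a-4704)
  -15a^3-75a^2+930a+5040 = ((15/112)a-15/14)(-112a^2-1456a-4704) + (0)
Last nonzero remainder: -112a^2-1456a-4704. Dividing through by -112 gives the monic gcd a^2+13a+42.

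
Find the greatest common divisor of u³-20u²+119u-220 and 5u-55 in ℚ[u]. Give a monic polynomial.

u-11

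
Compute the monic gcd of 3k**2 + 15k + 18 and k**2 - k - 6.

By polynomial division,
  3k**2 + 15k + 18 = (3)(k**2 - k - 6) + (18k + 36)
  k**2 - k - 6 = ((1/18)k - 1/6)(18k + 36) + (0)
Last nonzero remainder: 18k + 36. Dividing through by 18 gives the monic gcd k + 2.

k + 2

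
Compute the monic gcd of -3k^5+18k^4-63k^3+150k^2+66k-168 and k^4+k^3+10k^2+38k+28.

k^3-k^2+12k+14

Apply the Euclidean algorithm:
  -3k^5+18k^4-63k^3+150k^2+66k-168 = (-3k+21)(k^4+k^3+10k^2+38k+28) + (-54k^3+54k^2-648k-756)
  k^4+k^3+10k^2+38k+28 = (-(1/54)k-1/27)(-54k^3+54k^2-648k-756) + (0)
Last nonzero remainder: -54k^3+54k^2-648k-756. Dividing through by -54 gives the monic gcd k^3-k^2+12k+14.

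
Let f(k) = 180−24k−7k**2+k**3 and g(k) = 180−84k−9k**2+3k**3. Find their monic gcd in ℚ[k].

Repeated division with remainder:
  k**3−7k**2−24k+180 = (1/3)(3k**3−9k**2−84k+180) + (−4k**2+4k+120)
  3k**3−9k**2−84k+180 = (−(3/4)k+3/2)(−4k**2+4k+120) + (0)
Last nonzero remainder: −4k**2+4k+120. Dividing through by −4 gives the monic gcd k**2−k−30.

−30−k+k**2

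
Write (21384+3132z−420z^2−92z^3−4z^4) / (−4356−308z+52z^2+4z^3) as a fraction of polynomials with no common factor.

(486+27z−12z^2−z^3)/(−99+2z+z^2)

By polynomial division,
  −4z^4−92z^3−420z^2+3132z+21384 = (−z−10)(4z^3+52z^2−308z−4356) + (−208z^2−4304z−22176)
  4z^3+52z^2−308z−4356 = (−(1/52)z+25/169)(−208z^2−4304z−22176) + (−(16524/169)z−181764/169)
  −208z^2−4304z−22176 = ((8788/4131)z+9464/459)(−(16524/169)z−181764/169) + (0)
Last nonzero remainder: −(16524/169)z−181764/169. Dividing through by −16524/169 gives the monic gcd z+11.
Cancel z+11 from numerator and denominator to get the reduced form.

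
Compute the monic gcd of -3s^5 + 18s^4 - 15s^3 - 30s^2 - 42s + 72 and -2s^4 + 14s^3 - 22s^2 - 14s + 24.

By polynomial division,
  -3s^5 + 18s^4 - 15s^3 - 30s^2 - 42s + 72 = ((3/2)s + 3/2)(-2s^4 + 14s^3 - 22s^2 - 14s + 24) + (-3s^3 + 24s^2 - 57s + 36)
  -2s^4 + 14s^3 - 22s^2 - 14s + 24 = ((2/3)s + 2/3)(-3s^3 + 24s^2 - 57s + 36) + (0)
Last nonzero remainder: -3s^3 + 24s^2 - 57s + 36. Dividing through by -3 gives the monic gcd s^3 - 8s^2 + 19s - 12.

s^3 - 8s^2 + 19s - 12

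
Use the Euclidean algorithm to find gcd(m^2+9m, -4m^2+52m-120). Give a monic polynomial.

By polynomial division,
  m^2+9m = (-1/4)(-4m^2+52m-120) + (22m-30)
  -4m^2+52m-120 = (-(2/11)m+256/121)(22m-30) + (-6840/121)
  22m-30 = (-(1331/3420)m+121/228)(-6840/121) + (0)
The last nonzero remainder is the constant -6840/121, so the polynomials are coprime and gcd = 1.

1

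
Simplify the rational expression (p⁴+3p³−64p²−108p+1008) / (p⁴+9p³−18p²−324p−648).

(p²+3p−28)/(p²+9p+18)

Apply the Euclidean algorithm:
  p⁴+3p³−64p²−108p+1008 = (p⁴+9p³−18p²−324p−648) + (−6p³−46p²+216p+1656)
  p⁴+9p³−18p²−324p−648 = (−(1/6)p−2/9)(−6p³−46p²+216p+1656) + ((70/9)p²−280)
  −6p³−46p²+216p+1656 = (−(27/35)p−207/35)((70/9)p²−280) + (0)
Last nonzero remainder: (70/9)p²−280. Dividing through by 70/9 gives the monic gcd p²−36.
Cancel p²−36 from numerator and denominator to get the reduced form.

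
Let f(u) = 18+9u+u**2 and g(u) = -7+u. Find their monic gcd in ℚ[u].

1

Apply the Euclidean algorithm:
  u**2+9u+18 = (u+16)(u-7) + (130)
  u-7 = ((1/130)u-7/130)(130) + (0)
The last nonzero remainder is the constant 130, so the polynomials are coprime and gcd = 1.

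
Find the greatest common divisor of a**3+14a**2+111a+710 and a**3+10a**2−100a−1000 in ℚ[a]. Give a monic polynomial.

a+10

Euclidean algorithm in ℚ[a]:
  a**3+14a**2+111a+710 = (a**3+10a**2−100a−1000) + (4a**2+211a+1710)
  a**3+10a**2−100a−1000 = ((1/4)a−171/16)(4a**2+211a+1710) + ((27641/16)a+138205/8)
  4a**2+211a+1710 = ((64/27641)a+2736/27641)((27641/16)a+138205/8) + (0)
Last nonzero remainder: (27641/16)a+138205/8. Dividing through by 27641/16 gives the monic gcd a+10.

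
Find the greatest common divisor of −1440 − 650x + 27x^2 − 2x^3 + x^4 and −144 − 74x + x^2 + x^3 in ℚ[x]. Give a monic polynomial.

−18 − 7x + x^2

Apply the Euclidean algorithm:
  x^4 − 2x^3 + 27x^2 − 650x − 1440 = (x − 3)(x^3 + x^2 − 74x − 144) + (104x^2 − 728x − 1872)
  x^3 + x^2 − 74x − 144 = ((1/104)x + 1/13)(104x^2 − 728x − 1872) + (0)
Last nonzero remainder: 104x^2 − 728x − 1872. Dividing through by 104 gives the monic gcd x^2 − 7x − 18.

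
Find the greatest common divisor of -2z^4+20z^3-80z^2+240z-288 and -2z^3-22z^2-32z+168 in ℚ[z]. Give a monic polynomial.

Apply the Euclidean algorithm:
  -2z^4+20z^3-80z^2+240z-288 = (z-21)(-2z^3-22z^2-32z+168) + (-510z^2-600z+3240)
  -2z^3-22z^2-32z+168 = ((1/255)z+167/4335)(-510z^2-600z+3240) + (-(6240/289)z+12480/289)
  -510z^2-600z+3240 = ((4913/208)z+7803/104)(-(6240/289)z+12480/289) + (0)
Last nonzero remainder: -(6240/289)z+12480/289. Dividing through by -6240/289 gives the monic gcd z-2.

z-2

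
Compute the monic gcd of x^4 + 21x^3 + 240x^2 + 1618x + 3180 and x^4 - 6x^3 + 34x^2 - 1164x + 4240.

x^2 + 8x + 106

Euclidean algorithm in ℚ[x]:
  x^4 + 21x^3 + 240x^2 + 1618x + 3180 = (x^4 - 6x^3 + 34x^2 - 1164x + 4240) + (27x^3 + 206x^2 + 2782x - 1060)
  x^4 - 6x^3 + 34x^2 - 1164x + 4240 = ((1/27)x - 368/729)(27x^3 + 206x^2 + 2782x - 1060) + ((25480/729)x^2 + (203840/729)x + 2700880/729)
  27x^3 + 206x^2 + 2782x - 1060 = ((19683/25480)x - 729/2548)((25480/729)x^2 + (203840/729)x + 2700880/729) + (0)
Last nonzero remainder: (25480/729)x^2 + (203840/729)x + 2700880/729. Dividing through by 25480/729 gives the monic gcd x^2 + 8x + 106.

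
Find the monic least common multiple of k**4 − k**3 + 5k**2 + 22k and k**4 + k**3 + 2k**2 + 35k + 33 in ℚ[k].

k**6 + 3k**5 + 4k**4 + 39k**3 + 103k**2 + 66k

By polynomial division,
  k**4 − k**3 + 5k**2 + 22k = (k**4 + k**3 + 2k**2 + 35k + 33) + (−2k**3 + 3k**2 − 13k − 33)
  k**4 + k**3 + 2k**2 + 35k + 33 = (−(1/2)k − 5/4)(−2k**3 + 3k**2 − 13k − 33) + (−(3/4)k**2 + (9/4)k − 33/4)
  −2k**3 + 3k**2 − 13k − 33 = ((8/3)k + 4)(−(3/4)k**2 + (9/4)k − 33/4) + (0)
Last nonzero remainder: −(3/4)k**2 + (9/4)k − 33/4. Dividing through by −3/4 gives the monic gcd k**2 − 3k + 11.
Then lcm(f, g) = f·g / gcd(f, g); expanding and making the result monic gives the answer.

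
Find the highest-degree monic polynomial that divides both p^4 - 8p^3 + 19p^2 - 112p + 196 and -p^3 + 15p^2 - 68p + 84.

Repeated division with remainder:
  p^4 - 8p^3 + 19p^2 - 112p + 196 = (-p - 7)(-p^3 + 15p^2 - 68p + 84) + (56p^2 - 504p + 784)
  -p^3 + 15p^2 - 68p + 84 = (-(1/56)p + 3/28)(56p^2 - 504p + 784) + (0)
Last nonzero remainder: 56p^2 - 504p + 784. Dividing through by 56 gives the monic gcd p^2 - 9p + 14.

p^2 - 9p + 14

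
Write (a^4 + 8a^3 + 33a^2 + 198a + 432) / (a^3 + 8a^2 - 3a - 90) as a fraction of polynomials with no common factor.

Apply the Euclidean algorithm:
  a^4 + 8a^3 + 33a^2 + 198a + 432 = (a)(a^3 + 8a^2 - 3a - 90) + (36a^2 + 288a + 432)
  a^3 + 8a^2 - 3a - 90 = ((1/36)a)(36a^2 + 288a + 432) + (-15a - 90)
  36a^2 + 288a + 432 = (-(12/5)a - 24/5)(-15a - 90) + (0)
Last nonzero remainder: -15a - 90. Dividing through by -15 gives the monic gcd a + 6.
Cancel a + 6 from numerator and denominator to get the reduced form.

(a^3 + 2a^2 + 21a + 72)/(a^2 + 2a - 15)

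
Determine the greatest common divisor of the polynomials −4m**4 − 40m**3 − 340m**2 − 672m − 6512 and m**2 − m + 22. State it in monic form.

Repeated division with remainder:
  −4m**4 − 40m**3 − 340m**2 − 672m − 6512 = (−4m**2 − 44m − 296)(m**2 − m + 22) + (0)
The last nonzero remainder m**2 − m + 22 is already monic.

m**2 − m + 22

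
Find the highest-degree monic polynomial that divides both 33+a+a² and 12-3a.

1

By polynomial division,
  a²+a+33 = (-(1/3)a-5/3)(-3a+12) + (53)
  -3a+12 = (-(3/53)a+12/53)(53) + (0)
The last nonzero remainder is the constant 53, so the polynomials are coprime and gcd = 1.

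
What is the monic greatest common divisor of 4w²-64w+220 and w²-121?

w-11

By polynomial division,
  4w²-64w+220 = (4)(w²-121) + (-64w+704)
  w²-121 = (-(1/64)w-11/64)(-64w+704) + (0)
Last nonzero remainder: -64w+704. Dividing through by -64 gives the monic gcd w-11.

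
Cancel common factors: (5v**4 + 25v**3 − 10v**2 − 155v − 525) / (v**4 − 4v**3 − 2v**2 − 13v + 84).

(5v + 25)/(v − 4)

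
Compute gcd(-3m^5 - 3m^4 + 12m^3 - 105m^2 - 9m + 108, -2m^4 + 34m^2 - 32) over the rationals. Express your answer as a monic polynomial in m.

m^3 + 4m^2 - m - 4

Apply the Euclidean algorithm:
  -3m^5 - 3m^4 + 12m^3 - 105m^2 - 9m + 108 = ((3/2)m + 3/2)(-2m^4 + 34m^2 - 32) + (-39m^3 - 156m^2 + 39m + 156)
  -2m^4 + 34m^2 - 32 = ((2/39)m - 8/39)(-39m^3 - 156m^2 + 39m + 156) + (0)
Last nonzero remainder: -39m^3 - 156m^2 + 39m + 156. Dividing through by -39 gives the monic gcd m^3 + 4m^2 - m - 4.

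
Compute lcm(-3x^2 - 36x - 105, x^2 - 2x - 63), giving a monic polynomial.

By polynomial division,
  -3x^2 - 36x - 105 = (-3)(x^2 - 2x - 63) + (-42x - 294)
  x^2 - 2x - 63 = (-(1/42)x + 3/14)(-42x - 294) + (0)
Last nonzero remainder: -42x - 294. Dividing through by -42 gives the monic gcd x + 7.
Then lcm(f, g) = f·g / gcd(f, g); expanding and making the result monic gives the answer.

x^3 + 3x^2 - 73x - 315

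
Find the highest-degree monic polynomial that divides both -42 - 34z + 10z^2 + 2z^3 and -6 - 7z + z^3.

-3 - 2z + z^2

Euclidean algorithm in ℚ[z]:
  2z^3 + 10z^2 - 34z - 42 = (2)(z^3 - 7z - 6) + (10z^2 - 20z - 30)
  z^3 - 7z - 6 = ((1/10)z + 1/5)(10z^2 - 20z - 30) + (0)
Last nonzero remainder: 10z^2 - 20z - 30. Dividing through by 10 gives the monic gcd z^2 - 2z - 3.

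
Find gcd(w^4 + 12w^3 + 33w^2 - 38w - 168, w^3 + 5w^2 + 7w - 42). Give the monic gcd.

w - 2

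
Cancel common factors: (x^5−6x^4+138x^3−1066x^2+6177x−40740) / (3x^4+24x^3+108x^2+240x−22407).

(x^2−3x+60)/(3x+33)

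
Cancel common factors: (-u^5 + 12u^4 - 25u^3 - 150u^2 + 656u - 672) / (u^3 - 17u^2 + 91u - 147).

Euclidean algorithm in ℚ[u]:
  -u^5 + 12u^4 - 25u^3 - 150u^2 + 656u - 672 = (-u^2 - 5u - 19)(u^3 - 17u^2 + 91u - 147) + (-165u^2 + 1650u - 3465)
  u^3 - 17u^2 + 91u - 147 = (-(1/165)u + 7/165)(-165u^2 + 1650u - 3465) + (0)
Last nonzero remainder: -165u^2 + 1650u - 3465. Dividing through by -165 gives the monic gcd u^2 - 10u + 21.
Cancel u^2 - 10u + 21 from numerator and denominator to get the reduced form.

(-u^3 + 2u^2 + 16u - 32)/(u - 7)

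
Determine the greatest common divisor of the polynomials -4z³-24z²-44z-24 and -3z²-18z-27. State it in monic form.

z+3

Apply the Euclidean algorithm:
  -4z³-24z²-44z-24 = ((4/3)z)(-3z²-18z-27) + (-8z-24)
  -3z²-18z-27 = ((3/8)z+9/8)(-8z-24) + (0)
Last nonzero remainder: -8z-24. Dividing through by -8 gives the monic gcd z+3.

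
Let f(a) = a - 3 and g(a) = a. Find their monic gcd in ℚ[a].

1

Apply the Euclidean algorithm:
  a - 3 = (a) + (-3)
  a = (-(1/3)a)(-3) + (0)
The last nonzero remainder is the constant -3, so the polynomials are coprime and gcd = 1.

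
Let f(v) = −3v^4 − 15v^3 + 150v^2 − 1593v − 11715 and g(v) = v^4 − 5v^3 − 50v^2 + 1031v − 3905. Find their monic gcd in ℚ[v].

v^3 − 50v + 781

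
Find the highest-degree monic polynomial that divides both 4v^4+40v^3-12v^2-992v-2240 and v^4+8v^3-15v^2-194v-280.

v^3+6v^2-27v-140

By polynomial division,
  4v^4+40v^3-12v^2-992v-2240 = (4)(v^4+8v^3-15v^2-194v-280) + (8v^3+48v^2-216v-1120)
  v^4+8v^3-15v^2-194v-280 = ((1/8)v+1/4)(8v^3+48v^2-216v-1120) + (0)
Last nonzero remainder: 8v^3+48v^2-216v-1120. Dividing through by 8 gives the monic gcd v^3+6v^2-27v-140.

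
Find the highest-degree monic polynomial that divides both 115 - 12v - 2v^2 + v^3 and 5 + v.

5 + v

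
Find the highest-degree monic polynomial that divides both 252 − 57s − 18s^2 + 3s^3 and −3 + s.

Euclidean algorithm in ℚ[s]:
  3s^3 − 18s^2 − 57s + 252 = (3s^2 − 9s − 84)(s − 3) + (0)
The last nonzero remainder s − 3 is already monic.

−3 + s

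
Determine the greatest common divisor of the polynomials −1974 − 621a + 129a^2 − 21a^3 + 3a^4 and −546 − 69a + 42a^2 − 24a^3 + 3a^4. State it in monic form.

−14 − 5a + a^2

Apply the Euclidean algorithm:
  3a^4 − 21a^3 + 129a^2 − 621a − 1974 = (3a^4 − 24a^3 + 42a^2 − 69a − 546) + (3a^3 + 87a^2 − 552a − 1428)
  3a^4 − 24a^3 + 42a^2 − 69a − 546 = (a − 37)(3a^3 + 87a^2 − 552a − 1428) + (3813a^2 − 19065a − 53382)
  3a^3 + 87a^2 − 552a − 1428 = ((1/1271)a + 34/1271)(3813a^2 − 19065a − 53382) + (0)
Last nonzero remainder: 3813a^2 − 19065a − 53382. Dividing through by 3813 gives the monic gcd a^2 − 5a − 14.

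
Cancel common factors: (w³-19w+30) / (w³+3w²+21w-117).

(w²+3w-10)/(w²+6w+39)

Euclidean algorithm in ℚ[w]:
  w³-19w+30 = (w³+3w²+21w-117) + (-3w²-40w+147)
  w³+3w²+21w-117 = (-(1/3)w+31/9)(-3w²-40w+147) + ((1870/9)w-1870/3)
  -3w²-40w+147 = (-(27/1870)w-441/1870)((1870/9)w-1870/3) + (0)
Last nonzero remainder: (1870/9)w-1870/3. Dividing through by 1870/9 gives the monic gcd w-3.
Cancel w-3 from numerator and denominator to get the reduced form.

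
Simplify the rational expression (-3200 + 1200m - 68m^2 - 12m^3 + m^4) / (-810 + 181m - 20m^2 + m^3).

(320 - 88m - 2m^2 + m^3)/(81 - 10m + m^2)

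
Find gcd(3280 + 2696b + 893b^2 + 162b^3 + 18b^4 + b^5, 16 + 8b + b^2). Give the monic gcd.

16 + 8b + b^2

Euclidean algorithm in ℚ[b]:
  b^5 + 18b^4 + 162b^3 + 893b^2 + 2696b + 3280 = (b^3 + 10b^2 + 66b + 205)(b^2 + 8b + 16) + (0)
The last nonzero remainder b^2 + 8b + 16 is already monic.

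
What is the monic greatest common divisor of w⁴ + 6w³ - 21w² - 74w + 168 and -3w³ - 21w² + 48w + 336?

w² + 11w + 28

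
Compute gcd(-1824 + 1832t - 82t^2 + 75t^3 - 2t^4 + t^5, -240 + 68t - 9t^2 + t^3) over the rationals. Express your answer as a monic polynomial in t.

By polynomial division,
  t^5 - 2t^4 + 75t^3 - 82t^2 + 1832t - 1824 = (t^2 + 7t + 70)(t^3 - 9t^2 + 68t - 240) + (312t^2 - 1248t + 14976)
  t^3 - 9t^2 + 68t - 240 = ((1/312)t - 5/312)(312t^2 - 1248t + 14976) + (0)
Last nonzero remainder: 312t^2 - 1248t + 14976. Dividing through by 312 gives the monic gcd t^2 - 4t + 48.

48 - 4t + t^2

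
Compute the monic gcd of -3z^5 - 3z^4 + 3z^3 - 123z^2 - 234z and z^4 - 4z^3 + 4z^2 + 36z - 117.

z^3 - z^2 + z + 39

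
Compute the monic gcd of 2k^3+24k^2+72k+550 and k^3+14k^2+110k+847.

k+11

Repeated division with remainder:
  2k^3+24k^2+72k+550 = (2)(k^3+14k^2+110k+847) + (-4k^2-148k-1144)
  k^3+14k^2+110k+847 = (-(1/4)k+23/4)(-4k^2-148k-1144) + (675k+7425)
  -4k^2-148k-1144 = (-(4/675)k-104/675)(675k+7425) + (0)
Last nonzero remainder: 675k+7425. Dividing through by 675 gives the monic gcd k+11.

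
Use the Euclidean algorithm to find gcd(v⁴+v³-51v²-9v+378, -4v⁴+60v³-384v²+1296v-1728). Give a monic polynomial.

v²-9v+18

Apply the Euclidean algorithm:
  v⁴+v³-51v²-9v+378 = (-1/4)(-4v⁴+60v³-384v²+1296v-1728) + (16v³-147v²+315v-54)
  -4v⁴+60v³-384v²+1296v-1728 = (-(1/4)v+93/64)(16v³-147v²+315v-54) + (-(5865/64)v²+(52785/64)v-52785/32)
  16v³-147v²+315v-54 = (-(1024/5865)v+64/1955)(-(5865/64)v²+(52785/64)v-52785/32) + (0)
Last nonzero remainder: -(5865/64)v²+(52785/64)v-52785/32. Dividing through by -5865/64 gives the monic gcd v²-9v+18.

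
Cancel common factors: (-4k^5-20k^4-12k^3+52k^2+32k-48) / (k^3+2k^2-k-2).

Apply the Euclidean algorithm:
  -4k^5-20k^4-12k^3+52k^2+32k-48 = (-4k^2-12k+8)(k^3+2k^2-k-2) + (16k^2+16k-32)
  k^3+2k^2-k-2 = ((1/16)k+1/16)(16k^2+16k-32) + (0)
Last nonzero remainder: 16k^2+16k-32. Dividing through by 16 gives the monic gcd k^2+k-2.
Cancel k^2+k-2 from numerator and denominator to get the reduced form.

(-4k^3-16k^2-4k+24)/(k+1)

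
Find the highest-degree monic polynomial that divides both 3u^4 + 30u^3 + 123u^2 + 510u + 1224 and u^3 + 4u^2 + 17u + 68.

Euclidean algorithm in ℚ[u]:
  3u^4 + 30u^3 + 123u^2 + 510u + 1224 = (3u + 18)(u^3 + 4u^2 + 17u + 68) + (0)
The last nonzero remainder u^3 + 4u^2 + 17u + 68 is already monic.

u^3 + 4u^2 + 17u + 68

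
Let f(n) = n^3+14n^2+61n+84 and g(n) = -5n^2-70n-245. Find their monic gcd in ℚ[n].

n+7

Repeated division with remainder:
  n^3+14n^2+61n+84 = (-(1/5)n)(-5n^2-70n-245) + (12n+84)
  -5n^2-70n-245 = (-(5/12)n-35/12)(12n+84) + (0)
Last nonzero remainder: 12n+84. Dividing through by 12 gives the monic gcd n+7.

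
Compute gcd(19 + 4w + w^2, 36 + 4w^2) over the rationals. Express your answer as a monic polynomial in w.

1

Apply the Euclidean algorithm:
  w^2 + 4w + 19 = (1/4)(4w^2 + 36) + (4w + 10)
  4w^2 + 36 = (w − 5/2)(4w + 10) + (61)
  4w + 10 = ((4/61)w + 10/61)(61) + (0)
The last nonzero remainder is the constant 61, so the polynomials are coprime and gcd = 1.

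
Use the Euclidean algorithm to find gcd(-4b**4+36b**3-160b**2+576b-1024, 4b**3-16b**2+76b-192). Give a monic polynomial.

b**2-b+16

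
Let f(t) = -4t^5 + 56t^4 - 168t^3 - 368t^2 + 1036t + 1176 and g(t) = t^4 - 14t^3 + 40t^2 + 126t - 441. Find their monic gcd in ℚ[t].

t^3 - 17t^2 + 91t - 147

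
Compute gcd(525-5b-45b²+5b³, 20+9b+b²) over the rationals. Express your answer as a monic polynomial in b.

1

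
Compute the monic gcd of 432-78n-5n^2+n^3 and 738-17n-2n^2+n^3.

By polynomial division,
  n^3-5n^2-78n+432 = (n^3-2n^2-17n+738) + (-3n^2-61n-306)
  n^3-2n^2-17n+738 = (-(1/3)n+67/9)(-3n^2-61n-306) + ((3016/9)n+3016)
  -3n^2-61n-306 = (-(27/3016)n-153/1508)((3016/9)n+3016) + (0)
Last nonzero remainder: (3016/9)n+3016. Dividing through by 3016/9 gives the monic gcd n+9.

9+n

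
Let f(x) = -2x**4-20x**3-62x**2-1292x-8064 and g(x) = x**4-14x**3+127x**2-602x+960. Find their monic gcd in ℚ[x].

Apply the Euclidean algorithm:
  -2x**4-20x**3-62x**2-1292x-8064 = (-2)(x**4-14x**3+127x**2-602x+960) + (-48x**3+192x**2-2496x-6144)
  x**4-14x**3+127x**2-602x+960 = (-(1/48)x+5/24)(-48x**3+192x**2-2496x-6144) + (35x**2-210x+2240)
  -48x**3+192x**2-2496x-6144 = (-(48/35)x-96/35)(35x**2-210x+2240) + (0)
Last nonzero remainder: 35x**2-210x+2240. Dividing through by 35 gives the monic gcd x**2-6x+64.

x**2-6x+64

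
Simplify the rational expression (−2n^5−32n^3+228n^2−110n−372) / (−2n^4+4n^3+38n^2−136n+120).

Euclidean algorithm in ℚ[n]:
  −2n^5−32n^3+228n^2−110n−372 = (n+2)(−2n^4+4n^3+38n^2−136n+120) + (−78n^3+288n^2+42n−612)
  −2n^4+4n^3+38n^2−136n+120 = ((1/39)n+22/507)(−78n^3+288n^2+42n−612) + ((4128/169)n^2−(20640/169)n+24768/169)
  −78n^3+288n^2+42n−612 = (−(2197/688)n−2873/688)((4128/169)n^2−(20640/169)n+24768/169) + (0)
Last nonzero remainder: (4128/169)n^2−(20640/169)n+24768/169. Dividing through by 4128/169 gives the monic gcd n^2−5n+6.
Cancel n^2−5n+6 from numerator and denominator to get the reduced form.

(n^3+5n^2+35n+31)/(n^2+3n−10)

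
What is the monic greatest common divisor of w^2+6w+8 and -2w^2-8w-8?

w+2

Repeated division with remainder:
  w^2+6w+8 = (-1/2)(-2w^2-8w-8) + (2w+4)
  -2w^2-8w-8 = (-w-2)(2w+4) + (0)
Last nonzero remainder: 2w+4. Dividing through by 2 gives the monic gcd w+2.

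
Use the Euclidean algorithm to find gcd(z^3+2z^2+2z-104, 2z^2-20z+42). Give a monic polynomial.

Euclidean algorithm in ℚ[z]:
  z^3+2z^2+2z-104 = ((1/2)z+6)(2z^2-20z+42) + (101z-356)
  2z^2-20z+42 = ((2/101)z-1308/10201)(101z-356) + (-37206/10201)
  101z-356 = (-(1030301/37206)z+1815778/18603)(-37206/10201) + (0)
The last nonzero remainder is the constant -37206/10201, so the polynomials are coprime and gcd = 1.

1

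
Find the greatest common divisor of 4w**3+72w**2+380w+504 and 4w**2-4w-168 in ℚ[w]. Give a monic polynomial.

Euclidean algorithm in ℚ[w]:
  4w**3+72w**2+380w+504 = (w+19)(4w**2-4w-168) + (624w+3696)
  4w**2-4w-168 = ((1/156)w-15/338)(624w+3696) + (-672/169)
  624w+3696 = (-(2197/14)w-1859/2)(-672/169) + (0)
The last nonzero remainder is the constant -672/169, so the polynomials are coprime and gcd = 1.

1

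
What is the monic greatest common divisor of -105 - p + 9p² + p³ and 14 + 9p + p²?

Euclidean algorithm in ℚ[p]:
  p³ + 9p² - p - 105 = (p)(p² + 9p + 14) + (-15p - 105)
  p² + 9p + 14 = (-(1/15)p - 2/15)(-15p - 105) + (0)
Last nonzero remainder: -15p - 105. Dividing through by -15 gives the monic gcd p + 7.

7 + p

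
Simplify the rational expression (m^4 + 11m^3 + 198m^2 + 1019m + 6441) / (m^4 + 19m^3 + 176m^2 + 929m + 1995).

By polynomial division,
  m^4 + 11m^3 + 198m^2 + 1019m + 6441 = (m^4 + 19m^3 + 176m^2 + 929m + 1995) + (−8m^3 + 22m^2 + 90m + 4446)
  m^4 + 19m^3 + 176m^2 + 929m + 1995 = (−(1/8)m − 87/32)(−8m^3 + 22m^2 + 90m + 4446) + ((3953/16)m^2 + (27671/16)m + 225321/16)
  −8m^3 + 22m^2 + 90m + 4446 = (−(128/3953)m + 1248/3953)((3953/16)m^2 + (27671/16)m + 225321/16) + (0)
Last nonzero remainder: (3953/16)m^2 + (27671/16)m + 225321/16. Dividing through by 3953/16 gives the monic gcd m^2 + 7m + 57.
Cancel m^2 + 7m + 57 from numerator and denominator to get the reduced form.

(m^2 + 4m + 113)/(m^2 + 12m + 35)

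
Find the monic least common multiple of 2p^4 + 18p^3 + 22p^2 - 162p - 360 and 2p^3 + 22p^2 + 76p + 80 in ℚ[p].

Repeated division with remainder:
  2p^4 + 18p^3 + 22p^2 - 162p - 360 = (p - 2)(2p^3 + 22p^2 + 76p + 80) + (-10p^2 - 90p - 200)
  2p^3 + 22p^2 + 76p + 80 = (-(1/5)p - 2/5)(-10p^2 - 90p - 200) + (0)
Last nonzero remainder: -10p^2 - 90p - 200. Dividing through by -10 gives the monic gcd p^2 + 9p + 20.
Then lcm(f, g) = f·g / gcd(f, g); expanding and making the result monic gives the answer.

p^5 + 11p^4 + 29p^3 - 59p^2 - 342p - 360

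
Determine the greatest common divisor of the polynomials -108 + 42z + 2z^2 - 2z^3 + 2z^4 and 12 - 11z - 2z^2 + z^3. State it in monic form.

3 + z

Euclidean algorithm in ℚ[z]:
  2z^4 - 2z^3 + 2z^2 + 42z - 108 = (2z + 2)(z^3 - 2z^2 - 11z + 12) + (28z^2 + 40z - 132)
  z^3 - 2z^2 - 11z + 12 = ((1/28)z - 6/49)(28z^2 + 40z - 132) + (-(68/49)z - 204/49)
  28z^2 + 40z - 132 = (-(343/17)z + 539/17)(-(68/49)z - 204/49) + (0)
Last nonzero remainder: -(68/49)z - 204/49. Dividing through by -68/49 gives the monic gcd z + 3.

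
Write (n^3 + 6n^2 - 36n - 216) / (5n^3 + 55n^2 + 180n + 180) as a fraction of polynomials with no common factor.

(n^2 - 36)/(5n^2 + 25n + 30)

Apply the Euclidean algorithm:
  n^3 + 6n^2 - 36n - 216 = (1/5)(5n^3 + 55n^2 + 180n + 180) + (-5n^2 - 72n - 252)
  5n^3 + 55n^2 + 180n + 180 = (-n + 17/5)(-5n^2 - 72n - 252) + ((864/5)n + 5184/5)
  -5n^2 - 72n - 252 = (-(25/864)n - 35/144)((864/5)n + 5184/5) + (0)
Last nonzero remainder: (864/5)n + 5184/5. Dividing through by 864/5 gives the monic gcd n + 6.
Cancel n + 6 from numerator and denominator to get the reduced form.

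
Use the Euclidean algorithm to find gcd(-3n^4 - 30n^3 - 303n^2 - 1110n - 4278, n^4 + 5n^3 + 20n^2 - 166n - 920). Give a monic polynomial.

n^2 + 6n + 46

Repeated division with remainder:
  -3n^4 - 30n^3 - 303n^2 - 1110n - 4278 = (-3)(n^4 + 5n^3 + 20n^2 - 166n - 920) + (-15n^3 - 243n^2 - 1608n - 7038)
  n^4 + 5n^3 + 20n^2 - 166n - 920 = (-(1/15)n + 56/75)(-15n^3 - 243n^2 - 1608n - 7038) + ((2356/25)n^2 + (14136/25)n + 108376/25)
  -15n^3 - 243n^2 - 1608n - 7038 = (-(375/2356)n - 3825/2356)((2356/25)n^2 + (14136/25)n + 108376/25) + (0)
Last nonzero remainder: (2356/25)n^2 + (14136/25)n + 108376/25. Dividing through by 2356/25 gives the monic gcd n^2 + 6n + 46.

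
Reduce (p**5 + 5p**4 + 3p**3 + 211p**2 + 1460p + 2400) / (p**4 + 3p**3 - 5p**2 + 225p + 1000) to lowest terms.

By polynomial division,
  p**5 + 5p**4 + 3p**3 + 211p**2 + 1460p + 2400 = (p + 2)(p**4 + 3p**3 - 5p**2 + 225p + 1000) + (2p**3 - 4p**2 + 10p + 400)
  p**4 + 3p**3 - 5p**2 + 225p + 1000 = ((1/2)p + 5/2)(2p**3 - 4p**2 + 10p + 400) + (0)
Last nonzero remainder: 2p**3 - 4p**2 + 10p + 400. Dividing through by 2 gives the monic gcd p**3 - 2p**2 + 5p + 200.
Cancel p**3 - 2p**2 + 5p + 200 from numerator and denominator to get the reduced form.

(p**2 + 7p + 12)/(p + 5)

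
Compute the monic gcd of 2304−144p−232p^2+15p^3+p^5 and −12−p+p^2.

−12−p+p^2

Repeated division with remainder:
  p^5+15p^3−232p^2−144p+2304 = (p^3+p^2+28p−192)(p^2−p−12) + (0)
The last nonzero remainder p^2−p−12 is already monic.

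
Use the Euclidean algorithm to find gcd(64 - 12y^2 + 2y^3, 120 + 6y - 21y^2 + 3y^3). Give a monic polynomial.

-8 - 2y + y^2

Repeated division with remainder:
  2y^3 - 12y^2 + 64 = (2/3)(3y^3 - 21y^2 + 6y + 120) + (2y^2 - 4y - 16)
  3y^3 - 21y^2 + 6y + 120 = ((3/2)y - 15/2)(2y^2 - 4y - 16) + (0)
Last nonzero remainder: 2y^2 - 4y - 16. Dividing through by 2 gives the monic gcd y^2 - 2y - 8.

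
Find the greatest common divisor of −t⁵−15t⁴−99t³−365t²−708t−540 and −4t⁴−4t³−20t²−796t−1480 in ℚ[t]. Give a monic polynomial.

Apply the Euclidean algorithm:
  −t⁵−15t⁴−99t³−365t²−708t−540 = ((1/4)t+7/2)(−4t⁴−4t³−20t²−796t−1480) + (−80t³−96t²+2448t+4640)
  −4t⁴−4t³−20t²−796t−1480 = ((1/20)t−1/100)(−80t³−96t²+2448t+4640) + (−(3584/25)t²−(25088/25)t−7168/5)
  −80t³−96t²+2448t+4640 = ((125/224)t−725/224)(−(3584/25)t²−(25088/25)t−7168/5) + (0)
Last nonzero remainder: −(3584/25)t²−(25088/25)t−7168/5. Dividing through by −3584/25 gives the monic gcd t²+7t+10.

t²+7t+10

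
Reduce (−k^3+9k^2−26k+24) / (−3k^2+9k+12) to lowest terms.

Repeated division with remainder:
  −k^3+9k^2−26k+24 = ((1/3)k−2)(−3k^2+9k+12) + (−12k+48)
  −3k^2+9k+12 = ((1/4)k+1/4)(−12k+48) + (0)
Last nonzero remainder: −12k+48. Dividing through by −12 gives the monic gcd k−4.
Cancel k−4 from numerator and denominator to get the reduced form.

(k^2−5k+6)/(3k+3)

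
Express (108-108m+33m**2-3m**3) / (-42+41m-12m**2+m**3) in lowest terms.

(18-3m)/(-7+m)

Repeated division with remainder:
  -3m**3+33m**2-108m+108 = (-3)(m**3-12m**2+41m-42) + (-3m**2+15m-18)
  m**3-12m**2+41m-42 = (-(1/3)m+7/3)(-3m**2+15m-18) + (0)
Last nonzero remainder: -3m**2+15m-18. Dividing through by -3 gives the monic gcd m**2-5m+6.
Cancel m**2-5m+6 from numerator and denominator to get the reduced form.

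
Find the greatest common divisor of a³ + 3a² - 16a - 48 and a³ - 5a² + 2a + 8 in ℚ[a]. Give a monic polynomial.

Euclidean algorithm in ℚ[a]:
  a³ + 3a² - 16a - 48 = (a³ - 5a² + 2a + 8) + (8a² - 18a - 56)
  a³ - 5a² + 2a + 8 = ((1/8)a - 11/32)(8a² - 18a - 56) + ((45/16)a - 45/4)
  8a² - 18a - 56 = ((128/45)a + 224/45)((45/16)a - 45/4) + (0)
Last nonzero remainder: (45/16)a - 45/4. Dividing through by 45/16 gives the monic gcd a - 4.

a - 4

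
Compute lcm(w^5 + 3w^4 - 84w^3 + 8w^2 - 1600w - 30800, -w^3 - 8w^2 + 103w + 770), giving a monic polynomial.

Repeated division with remainder:
  w^5 + 3w^4 - 84w^3 + 8w^2 - 1600w - 30800 = (-w^2 + 5w - 59)(-w^3 - 8w^2 + 103w + 770) + (-209w^2 + 627w + 14630)
  -w^3 - 8w^2 + 103w + 770 = ((1/209)w + 1/19)(-209w^2 + 627w + 14630) + (0)
Last nonzero remainder: -209w^2 + 627w + 14630. Dividing through by -209 gives the monic gcd w^2 - 3w - 70.
Then lcm(f, g) = f·g / gcd(f, g); expanding and making the result monic gives the answer.

w^6 + 14w^5 - 51w^4 - 916w^3 - 1512w^2 - 48400w - 338800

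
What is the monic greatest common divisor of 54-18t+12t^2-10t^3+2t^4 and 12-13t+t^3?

Repeated division with remainder:
  2t^4-10t^3+12t^2-18t+54 = (2t-10)(t^3-13t+12) + (38t^2-172t+174)
  t^3-13t+12 = ((1/38)t+43/361)(38t^2-172t+174) + ((1050/361)t-3150/361)
  38t^2-172t+174 = ((6859/525)t-10469/525)((1050/361)t-3150/361) + (0)
Last nonzero remainder: (1050/361)t-3150/361. Dividing through by 1050/361 gives the monic gcd t-3.

-3+t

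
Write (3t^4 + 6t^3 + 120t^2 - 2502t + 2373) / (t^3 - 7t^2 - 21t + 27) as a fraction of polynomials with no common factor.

Apply the Euclidean algorithm:
  3t^4 + 6t^3 + 120t^2 - 2502t + 2373 = (3t + 27)(t^3 - 7t^2 - 21t + 27) + (372t^2 - 2016t + 1644)
  t^3 - 7t^2 - 21t + 27 = ((1/372)t - 49/11532)(372t^2 - 2016t + 1644) + (-(32660/961)t + 32660/961)
  372t^2 - 2016t + 1644 = (-(89373/8165)t + 394971/8165)(-(32660/961)t + 32660/961) + (0)
Last nonzero remainder: -(32660/961)t + 32660/961. Dividing through by -32660/961 gives the monic gcd t - 1.
Cancel t - 1 from numerator and denominator to get the reduced form.

(3t^3 + 9t^2 + 129t - 2373)/(t^2 - 6t - 27)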